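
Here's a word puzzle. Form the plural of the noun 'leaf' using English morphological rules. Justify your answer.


Apply rule: Change -f to -ves. 'leaf' becomes 'leaves'.

leaves


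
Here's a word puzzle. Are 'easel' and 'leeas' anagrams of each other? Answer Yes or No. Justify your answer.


Sorted letters of 'easel': 'aeels'
Sorted letters of 'leeas': 'aeels'
They match.

Yes


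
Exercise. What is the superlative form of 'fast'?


Apply superlative formation (add -est): 'fast' -> 'fastest'.

fastest


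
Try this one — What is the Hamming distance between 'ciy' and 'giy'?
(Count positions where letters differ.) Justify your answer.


Alignment:
Position 1: 'c' vs 'g' = DIFFER
Position 2: 'i' vs 'i' = match
Position 3: 'y' vs 'y' = match
Total differences: 1

1


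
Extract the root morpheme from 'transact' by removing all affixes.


Remove prefix 'trans' from 'transact' to get root 'act'.

act


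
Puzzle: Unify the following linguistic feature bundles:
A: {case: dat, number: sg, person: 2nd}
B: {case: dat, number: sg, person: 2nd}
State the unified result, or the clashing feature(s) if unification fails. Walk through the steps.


Compare features:
case: A=dat vs B=dat -> unified: dat
number: A=sg vs B=sg -> unified: sg
person: A=2nd vs B=2nd -> unified: 2nd
No clashes found.

Unified: {case: dat, number: sg, person: 2nd}


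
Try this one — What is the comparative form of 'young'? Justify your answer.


Apply comparative formation (add -er): 'young' -> 'younger'.

younger


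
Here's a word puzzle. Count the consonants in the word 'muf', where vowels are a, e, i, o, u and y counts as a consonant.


Consonants in 'muf': m, f = 2 consonants.

2


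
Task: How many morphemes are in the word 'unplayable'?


Decomposition: un- (prefix) + play (root) + -able (suffix) = 3 morpheme(s)

3 morphemes


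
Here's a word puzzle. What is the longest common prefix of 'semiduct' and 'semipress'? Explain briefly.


Compare from the start: 4 characters match: 'semi'. Mismatch at position 5: 'd' vs 'p'.

semi


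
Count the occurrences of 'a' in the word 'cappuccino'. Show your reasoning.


Letter 'a' in 'cappuccino': found at position(s) 2 = 1 occurrence(s).

1


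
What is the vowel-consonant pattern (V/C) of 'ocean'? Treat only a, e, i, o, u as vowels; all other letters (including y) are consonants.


Letter mapping: o = V, c = C, e = V, a = V, n = C.

VCVVC


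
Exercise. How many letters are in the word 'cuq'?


Spell out 'cuq' and number each letter: c(1), u(2), q(3). Total: 3 letters.

3


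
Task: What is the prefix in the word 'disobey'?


The word 'disobey' = 'dis' (prefix) + 'obey' (root). The prefix is 'dis'.

dis


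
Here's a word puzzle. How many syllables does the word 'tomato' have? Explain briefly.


Break 'tomato' into syllables: to-ma-to -> to | ma | to = 3 syllables

3 syllables


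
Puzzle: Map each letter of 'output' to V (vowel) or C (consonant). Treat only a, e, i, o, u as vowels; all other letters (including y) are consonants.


Letter mapping: o = V, u = V, t = C, p = C, u = V, t = C.

VVCCVC


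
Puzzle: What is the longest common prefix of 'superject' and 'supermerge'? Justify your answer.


Compare from the start: 5 characters match: 'super'. Mismatch at position 6: 'j' vs 'm'.

super


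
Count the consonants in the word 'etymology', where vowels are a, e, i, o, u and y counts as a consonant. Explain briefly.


Consonants in 'etymology': t, y, m, l, g, y = 6 consonants.

6


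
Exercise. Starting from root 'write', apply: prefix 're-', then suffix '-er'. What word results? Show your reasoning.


Step 1: Add prefix 're-' to 'write' = 'rewrite'
Step 2: Add suffix '-er' to 'rewrite' = 'rewriter'

rewriter


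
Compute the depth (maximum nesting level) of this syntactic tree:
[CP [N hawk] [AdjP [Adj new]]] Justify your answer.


Count bracket nesting levels:
'[' at pos 0: depth = 1
'[' at pos 4: depth = 2
'[' at pos 13: depth = 2
'[' at pos 19: depth = 3
Maximum depth reached: 3

3


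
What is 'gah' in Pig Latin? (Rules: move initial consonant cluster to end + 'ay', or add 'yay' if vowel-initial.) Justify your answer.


'gah': move consonant cluster 'g' to end and add 'ay': 'ahgay'.

ahgay


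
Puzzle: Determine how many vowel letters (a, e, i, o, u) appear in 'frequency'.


Vowels in 'frequency': e, u, e = 3 vowels.

3


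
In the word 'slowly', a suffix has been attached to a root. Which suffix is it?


The word 'slowly' = 'slow' (root) + '-ly' (suffix). The suffix is '-ly'.

ly


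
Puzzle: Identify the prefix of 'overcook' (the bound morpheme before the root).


The word 'overcook' = 'over' (prefix) + 'cook' (root). The prefix is 'over'.

over


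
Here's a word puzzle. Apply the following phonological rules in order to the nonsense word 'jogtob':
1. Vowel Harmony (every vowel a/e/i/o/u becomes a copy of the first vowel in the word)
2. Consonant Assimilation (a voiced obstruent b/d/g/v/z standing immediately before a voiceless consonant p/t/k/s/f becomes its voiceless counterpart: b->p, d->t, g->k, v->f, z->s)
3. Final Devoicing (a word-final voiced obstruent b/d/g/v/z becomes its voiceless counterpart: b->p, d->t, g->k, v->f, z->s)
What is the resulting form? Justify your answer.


Starting form: 'jogtob'
Rule 1: Vowel Harmony: all vowels already match. No change.
Rule 2: Consonant Assimilation: voiced obstruent before voiceless consonant becomes voiceless ('gt' -> 'kt'). 'jogtob' -> 'joktob'
Rule 3: Final Devoicing: word-final voiced obstruent 'b' becomes voiceless 'p'. 'joktob' -> 'joktop'
Final form: 'joktop'

joktop


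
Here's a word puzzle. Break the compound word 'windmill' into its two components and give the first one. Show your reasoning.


Split 'windmill' into 'wind' + 'mill'. The first part is 'wind'.

wind


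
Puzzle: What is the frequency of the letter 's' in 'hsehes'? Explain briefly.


Letter 's' in 'hsehes': found at position(s) 2, 6 = 2 occurrence(s).

2


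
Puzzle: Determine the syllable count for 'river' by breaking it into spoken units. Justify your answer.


Break 'river' into syllables: riv-er -> riv | er = 2 syllables

2 syllables


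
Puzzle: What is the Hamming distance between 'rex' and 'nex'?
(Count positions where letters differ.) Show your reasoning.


Alignment:
Position 1: 'r' vs 'n' = DIFFER
Position 2: 'e' vs 'e' = match
Position 3: 'x' vs 'x' = match
Total differences: 1

1


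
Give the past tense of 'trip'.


Apply rule: Double final consonant and add -ed. 'trip' becomes 'tripped'.

tripped


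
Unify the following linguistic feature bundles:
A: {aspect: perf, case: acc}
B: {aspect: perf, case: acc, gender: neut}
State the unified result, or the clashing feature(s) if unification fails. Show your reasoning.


Compare features:
aspect: A=perf vs B=perf -> unified: perf
case: A=acc vs B=acc -> unified: acc
gender: A=_ vs B=neut -> unified: neut
No clashes found.

Unified: {aspect: perf, case: acc, gender: neut}


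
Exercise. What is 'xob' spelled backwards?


Reverse 'xob' character by character: 'box'.

box


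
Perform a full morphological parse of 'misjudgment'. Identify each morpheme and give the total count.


Step 1: Identify prefix: 'mis' (meaning: wrongly)
Step 2: Identify root: 'judge'
Step 3: Identify suffix(es): 'ment'
Decomposition: mis- (prefix: wrongly) + judge (root) + -ment (suffix: action/result)
Total morphemes: 3

3 morphemes (mis- (prefix: wrongly) + judge (root) + -ment (suffix: action/result))


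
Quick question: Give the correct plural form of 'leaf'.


Apply rule: Change -f to -ves. 'leaf' becomes 'leaves'.

leaves


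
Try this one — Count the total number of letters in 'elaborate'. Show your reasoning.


Spell out 'elaborate' and number each letter: e(1), l(2), a(3), b(4), o(5), r(6), a(7), t(8), e(9). Total: 9 letters.

9


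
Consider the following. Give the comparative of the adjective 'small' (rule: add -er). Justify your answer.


Apply comparative formation (add -er): 'small' -> 'smaller'.

smaller


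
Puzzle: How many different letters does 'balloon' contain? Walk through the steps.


Unique letters in 'balloon': {a, b, l, n, o} = 5 distinct letters.

5


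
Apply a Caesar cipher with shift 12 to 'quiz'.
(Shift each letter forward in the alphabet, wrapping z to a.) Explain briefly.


Shift each letter by 12: q -> c, u -> g, i -> u, z -> l. Result: 'cgul'.

cgul


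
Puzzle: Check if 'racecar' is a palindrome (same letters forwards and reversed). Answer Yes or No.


Forward: 'racecar'
Reversed: 'racecar'
They are identical.

Yes


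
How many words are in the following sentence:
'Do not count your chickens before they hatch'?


Split into words: Do | not | count | your | chickens | before | they | hatch = 8 words.

8


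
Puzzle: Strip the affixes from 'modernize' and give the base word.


Remove suffix '-ize' from 'modernize' to get root 'modern'.

modern


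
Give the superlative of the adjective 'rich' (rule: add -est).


Apply superlative formation (add -est): 'rich' -> 'richest'.

richest


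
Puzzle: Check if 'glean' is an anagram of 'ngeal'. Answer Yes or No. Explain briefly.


Sorted letters of 'glean': 'aegln'
Sorted letters of 'ngeal': 'aegln'
They match.

Yes


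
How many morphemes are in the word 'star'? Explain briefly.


Decomposition: star (free morpheme) = 1 morpheme(s)

1 morphemes


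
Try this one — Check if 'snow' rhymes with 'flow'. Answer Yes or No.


Rime (stressed vowel + following sounds) of 'snow': -ow = /oʊ/
Rime of 'flow': -ow = /oʊ/
/oʊ/ and /oʊ/ are the same ending sound, so the words rhyme.

Yes


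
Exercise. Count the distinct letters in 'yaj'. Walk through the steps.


Unique letters in 'yaj': {a, j, y} = 3 distinct letters.

3


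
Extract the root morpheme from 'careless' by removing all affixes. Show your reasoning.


Remove suffix '-less' from 'careless' to get root 'care'.

care


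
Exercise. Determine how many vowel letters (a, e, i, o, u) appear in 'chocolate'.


Vowels in 'chocolate': o, o, a, e = 4 vowels.

4


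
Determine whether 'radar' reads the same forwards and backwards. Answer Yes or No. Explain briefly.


Forward: 'radar'
Reversed: 'radar'
They are identical.

Yes


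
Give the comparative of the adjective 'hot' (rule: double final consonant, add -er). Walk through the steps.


Apply comparative formation (double final consonant, add -er): 'hot' -> 'hotter'.

hotter


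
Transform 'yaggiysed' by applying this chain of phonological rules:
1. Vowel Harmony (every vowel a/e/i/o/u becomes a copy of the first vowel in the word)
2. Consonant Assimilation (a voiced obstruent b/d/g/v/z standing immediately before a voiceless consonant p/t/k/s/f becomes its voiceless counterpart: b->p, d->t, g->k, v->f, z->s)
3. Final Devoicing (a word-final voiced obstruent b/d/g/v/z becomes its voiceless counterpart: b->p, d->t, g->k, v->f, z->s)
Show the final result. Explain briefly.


Starting form: 'yaggiysed'
Rule 1: Vowel Harmony: all vowels become 'a' (matching first vowel). 'yaggiysed' -> 'yaggaysad'
Rule 2: Consonant Assimilation: no voiced obstruent (b/d/g/v/z) stands immediately before a voiceless consonant (p/t/k/s/f). No change.
Rule 3: Final Devoicing: word-final voiced obstruent 'd' becomes voiceless 't'. 'yaggaysad' -> 'yaggaysat'
Final form: 'yaggaysat'

yaggaysat


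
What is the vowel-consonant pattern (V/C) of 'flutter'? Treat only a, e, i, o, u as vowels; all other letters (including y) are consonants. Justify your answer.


Letter mapping: f = C, l = C, u = V, t = C, t = C, e = V, r = C.

CCVCCVC


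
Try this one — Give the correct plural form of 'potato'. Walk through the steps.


Apply rule: Add -es (consonant + o). 'potato' becomes 'potatoes'.

potatoes


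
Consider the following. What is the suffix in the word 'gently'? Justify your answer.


The word 'gently' = 'gentle' (root) + '-ly' (suffix). The suffix is '-ly'.

ly


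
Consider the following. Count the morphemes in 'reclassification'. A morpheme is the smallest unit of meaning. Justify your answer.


Decomposition: re- (prefix) + class (root) + -ify (suffix) + -ation (suffix) = 4 morpheme(s)

4 morphemes


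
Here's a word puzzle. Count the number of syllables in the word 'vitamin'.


Break 'vitamin' into syllables: vi-ta-min -> vi | ta | min = 3 syllables

3 syllables


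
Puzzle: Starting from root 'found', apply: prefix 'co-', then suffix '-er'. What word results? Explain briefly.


Step 1: Add prefix 'co-' to 'found' = 'cofound'
Step 2: Add suffix '-er' to 'cofound' = 'cofounder'

cofounder


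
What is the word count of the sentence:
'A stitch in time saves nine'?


Split into words: A | stitch | in | time | saves | nine = 6 words.

6


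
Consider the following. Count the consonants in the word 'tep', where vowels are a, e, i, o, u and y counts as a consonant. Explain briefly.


Consonants in 'tep': t, p = 2 consonants.

2


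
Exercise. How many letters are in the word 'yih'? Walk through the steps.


Spell out 'yih' and number each letter: y(1), i(2), h(3). Total: 3 letters.

3


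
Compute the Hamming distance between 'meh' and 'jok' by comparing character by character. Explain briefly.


Alignment:
Position 1: 'm' vs 'j' = DIFFER
Position 2: 'e' vs 'o' = DIFFER
Position 3: 'h' vs 'k' = DIFFER
Total differences: 3

3


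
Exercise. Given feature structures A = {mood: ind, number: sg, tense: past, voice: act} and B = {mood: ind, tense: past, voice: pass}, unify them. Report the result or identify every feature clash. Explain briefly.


Compare features:
mood: A=ind vs B=ind -> unified: ind
number: A=sg vs B=_ -> unified: sg
tense: A=past vs B=past -> unified: past
voice: A=act vs B=pass -> CLASH
Clash detected on feature 'voice' (act vs pass); unification fails.

CLASH on 'voice' (act vs pass)


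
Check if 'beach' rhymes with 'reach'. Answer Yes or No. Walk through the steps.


Rime (stressed vowel + following sounds) of 'beach': -each = /iːtʃ/
Rime of 'reach': -each = /iːtʃ/
/iːtʃ/ and /iːtʃ/ are the same ending sound, so the words rhyme.

Yes


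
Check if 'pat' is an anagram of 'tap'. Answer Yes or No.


Sorted letters of 'pat': 'apt'
Sorted letters of 'tap': 'apt'
They match.

Yes


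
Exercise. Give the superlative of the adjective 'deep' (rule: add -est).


Apply superlative formation (add -est): 'deep' -> 'deepest'.

deepest


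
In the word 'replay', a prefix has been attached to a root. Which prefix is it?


The word 'replay' = 're' (prefix) + 'play' (root). The prefix is 're'.

re


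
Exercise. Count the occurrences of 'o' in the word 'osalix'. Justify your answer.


Letter 'o' in 'osalix': found at position(s) 1 = 1 occurrence(s).

1


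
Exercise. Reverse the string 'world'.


Reverse 'world' character by character: 'dlrow'.

dlrow


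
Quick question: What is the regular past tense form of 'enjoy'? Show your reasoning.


Apply rule: Add -ed. 'enjoy' becomes 'enjoyed'.

enjoyed


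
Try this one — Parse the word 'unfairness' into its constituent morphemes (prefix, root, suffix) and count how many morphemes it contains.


Step 1: Identify prefix: 'un' (meaning: not/reverse)
Step 2: Identify root: 'fair'
Step 3: Identify suffix(es): 'ness'
Decomposition: un- (prefix: not/reverse) + fair (root) + -ness (suffix: state of)
Total morphemes: 3

3 morphemes (un- (prefix: not/reverse) + fair (root) + -ness (suffix: state of))


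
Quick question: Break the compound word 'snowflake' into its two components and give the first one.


Split 'snowflake' into 'snow' + 'flake'. The first part is 'snow'.

snow


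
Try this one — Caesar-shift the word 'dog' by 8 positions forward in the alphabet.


Shift each letter by 8: d -> l, o -> w, g -> o. Result: 'lwo'.

lwo


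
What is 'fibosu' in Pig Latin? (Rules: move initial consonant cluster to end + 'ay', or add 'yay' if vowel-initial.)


'fibosu': move consonant cluster 'f' to end and add 'ay': 'ibosufay'.

ibosufay


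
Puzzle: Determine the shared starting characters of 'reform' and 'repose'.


Compare from the start: 2 characters match: 're'. Mismatch at position 3: 'f' vs 'p'.

re


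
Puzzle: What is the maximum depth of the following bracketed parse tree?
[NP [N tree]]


Count bracket nesting levels:
'[' at pos 0: depth = 1
'[' at pos 4: depth = 2
Maximum depth reached: 2

2


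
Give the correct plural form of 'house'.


Apply rule: Add -s. 'house' becomes 'houses'.

houses


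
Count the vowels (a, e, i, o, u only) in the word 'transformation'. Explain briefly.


Vowels in 'transformation': a, o, a, i, o = 5 vowels.

5


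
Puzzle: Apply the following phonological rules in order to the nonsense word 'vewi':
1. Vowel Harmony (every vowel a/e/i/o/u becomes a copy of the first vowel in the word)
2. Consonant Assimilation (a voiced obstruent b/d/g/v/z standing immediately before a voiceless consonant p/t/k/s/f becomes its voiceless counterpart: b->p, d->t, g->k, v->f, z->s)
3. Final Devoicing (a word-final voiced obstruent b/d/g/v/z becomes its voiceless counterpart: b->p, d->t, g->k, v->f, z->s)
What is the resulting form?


Starting form: 'vewi'
Rule 1: Vowel Harmony: all vowels become 'e' (matching first vowel). 'vewi' -> 'vewe'
Rule 2: Consonant Assimilation: no voiced obstruent (b/d/g/v/z) stands immediately before a voiceless consonant (p/t/k/s/f). No change.
Rule 3: Final Devoicing: the word ends in the vowel 'e', not a consonant. No change.
Final form: 'vewe'

vewe


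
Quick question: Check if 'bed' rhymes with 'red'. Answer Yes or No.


Rime (stressed vowel + following sounds) of 'bed': -ed = /ɛd/
Rime of 'red': -ed = /ɛd/
/ɛd/ and /ɛd/ are the same ending sound, so the words rhyme.

Yes


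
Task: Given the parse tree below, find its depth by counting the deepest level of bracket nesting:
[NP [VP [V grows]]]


Count bracket nesting levels:
'[' at pos 0: depth = 1
'[' at pos 4: depth = 2
'[' at pos 8: depth = 3
Maximum depth reached: 3

3


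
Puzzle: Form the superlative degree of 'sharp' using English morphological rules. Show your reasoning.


Apply superlative formation (add -est): 'sharp' -> 'sharpest'.

sharpest


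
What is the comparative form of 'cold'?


Apply comparative formation (add -er): 'cold' -> 'colder'.

colder


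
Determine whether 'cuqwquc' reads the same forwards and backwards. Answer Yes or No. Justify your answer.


Forward: 'cuqwquc'
Reversed: 'cuqwquc'
They are identical.

Yes


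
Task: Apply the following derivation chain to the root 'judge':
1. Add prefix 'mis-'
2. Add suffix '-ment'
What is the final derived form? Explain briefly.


Step 1: Add prefix 'mis-' to 'judge' = 'misjudge'
Step 2: Add suffix '-ment' to 'misjudge' = 'misjudgment'

misjudgment


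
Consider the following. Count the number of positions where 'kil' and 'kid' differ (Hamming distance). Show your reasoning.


Alignment:
Position 1: 'k' vs 'k' = match
Position 2: 'i' vs 'i' = match
Position 3: 'l' vs 'd' = DIFFER
Total differences: 1

1


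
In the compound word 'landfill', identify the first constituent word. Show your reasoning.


Split 'landfill' into 'land' + 'fill'. The first part is 'land'.

land


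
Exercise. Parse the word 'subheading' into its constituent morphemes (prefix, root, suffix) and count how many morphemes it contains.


Step 1: Identify prefix: 'sub' (meaning: below)
Step 2: Identify root: 'head'
Step 3: Identify suffix(es): 'ing'
Decomposition: sub- (prefix: below) + head (root) + -ing (suffix: ongoing/result)
Total morphemes: 3

3 morphemes (sub- (prefix: below) + head (root) + -ing (suffix: ongoing/result))


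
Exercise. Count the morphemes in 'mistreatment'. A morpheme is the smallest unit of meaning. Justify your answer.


Decomposition: mis- (prefix) + treat (root) + -ment (suffix) = 3 morpheme(s)

3 morphemes


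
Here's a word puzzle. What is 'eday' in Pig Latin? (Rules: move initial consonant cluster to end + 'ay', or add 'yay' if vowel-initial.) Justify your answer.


'eday' starts with a vowel, so add 'yay': 'edayyay'.

edayyay


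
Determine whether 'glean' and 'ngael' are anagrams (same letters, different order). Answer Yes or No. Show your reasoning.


Sorted letters of 'glean': 'aegln'
Sorted letters of 'ngael': 'aegln'
They match.

Yes


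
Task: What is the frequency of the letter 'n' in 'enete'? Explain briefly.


Letter 'n' in 'enete': found at position(s) 2 = 1 occurrence(s).

1


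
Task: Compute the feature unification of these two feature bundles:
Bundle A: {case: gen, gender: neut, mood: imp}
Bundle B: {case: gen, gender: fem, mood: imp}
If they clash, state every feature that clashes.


Compare features:
case: A=gen vs B=gen -> unified: gen
gender: A=neut vs B=fem -> CLASH
mood: A=imp vs B=imp -> unified: imp
Clash detected on feature 'gender' (neut vs fem); unification fails.

CLASH on 'gender' (neut vs fem)


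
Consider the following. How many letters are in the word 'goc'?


Spell out 'goc' and number each letter: g(1), o(2), c(3). Total: 3 letters.

3


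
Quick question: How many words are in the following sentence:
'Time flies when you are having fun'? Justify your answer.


Split into words: Time | flies | when | you | are | having | fun = 7 words.

7


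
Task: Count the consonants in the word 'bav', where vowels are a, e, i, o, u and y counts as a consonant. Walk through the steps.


Consonants in 'bav': b, v = 2 consonants.

2


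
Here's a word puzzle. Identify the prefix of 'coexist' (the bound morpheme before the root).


The word 'coexist' = 'co' (prefix) + 'exist' (root). The prefix is 'co'.

co


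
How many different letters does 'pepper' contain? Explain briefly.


Unique letters in 'pepper': {e, p, r} = 3 distinct letters.

3


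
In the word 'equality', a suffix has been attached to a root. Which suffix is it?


The word 'equality' = 'equal' (root) + '-ity' (suffix). The suffix is '-ity'.

ity


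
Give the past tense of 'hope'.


Apply rule: Add -d (word ends in -e). 'hope' becomes 'hoped'.

hoped


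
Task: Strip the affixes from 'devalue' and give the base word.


Remove prefix 'de' from 'devalue' to get root 'value'.

value


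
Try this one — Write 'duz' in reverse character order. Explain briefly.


Reverse 'duz' character by character: 'zud'.

zud


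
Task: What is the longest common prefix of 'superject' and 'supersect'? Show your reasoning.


Compare from the start: 5 characters match: 'super'. Mismatch at position 6: 'j' vs 's'.

super


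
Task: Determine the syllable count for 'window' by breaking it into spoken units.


Break 'window' into syllables: win-dow -> win | dow = 2 syllables

2 syllables


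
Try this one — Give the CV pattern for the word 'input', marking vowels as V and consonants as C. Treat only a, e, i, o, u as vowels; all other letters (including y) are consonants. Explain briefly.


Letter mapping: i = V, n = C, p = C, u = V, t = C.

VCCVC


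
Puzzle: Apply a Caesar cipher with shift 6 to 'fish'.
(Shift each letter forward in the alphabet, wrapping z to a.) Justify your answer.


Shift each letter by 6: f -> l, i -> o, s -> y, h -> n. Result: 'loyn'.

loyn


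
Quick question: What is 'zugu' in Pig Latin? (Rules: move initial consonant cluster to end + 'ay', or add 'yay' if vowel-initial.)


'zugu': move consonant cluster 'z' to end and add 'ay': 'uguzay'.

uguzay


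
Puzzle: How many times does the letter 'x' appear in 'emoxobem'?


Letter 'x' in 'emoxobem': found at position(s) 4 = 1 occurrence(s).

1


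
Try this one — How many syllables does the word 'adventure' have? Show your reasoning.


Break 'adventure' into syllables: ad-ven-ture -> ad | ven | ture = 3 syllables

3 syllables


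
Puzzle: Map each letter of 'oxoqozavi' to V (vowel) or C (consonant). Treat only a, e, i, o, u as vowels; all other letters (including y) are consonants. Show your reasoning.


Letter mapping: o = V, x = C, o = V, q = C, o = V, z = C, a = V, v = C, i = V.

VCVCVCVCV


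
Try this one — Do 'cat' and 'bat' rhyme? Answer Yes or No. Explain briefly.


Rime (stressed vowel + following sounds) of 'cat': -at = /æt/
Rime of 'bat': -at = /æt/
/æt/ and /æt/ are the same ending sound, so the words rhyme.

Yes


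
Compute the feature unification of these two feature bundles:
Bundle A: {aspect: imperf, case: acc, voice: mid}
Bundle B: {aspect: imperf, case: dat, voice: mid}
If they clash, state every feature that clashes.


Compare features:
aspect: A=imperf vs B=imperf -> unified: imperf
case: A=acc vs B=dat -> CLASH
voice: A=mid vs B=mid -> unified: mid
Clash detected on feature 'case' (acc vs dat); unification fails.

CLASH on 'case' (acc vs dat)


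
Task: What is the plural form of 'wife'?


Apply rule: Change -fe to -ves. 'wife' becomes 'wives'.

wives


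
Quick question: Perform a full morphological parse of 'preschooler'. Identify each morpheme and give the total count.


Step 1: Identify prefix: 'pre' (meaning: before)
Step 2: Identify root: 'school'
Step 3: Identify suffix(es): 'er'
Decomposition: pre- (prefix: before) + school (root) + -er (suffix: one who)
Total morphemes: 3

3 morphemes (pre- (prefix: before) + school (root) + -er (suffix: one who))


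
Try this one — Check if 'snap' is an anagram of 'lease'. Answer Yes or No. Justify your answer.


Sorted letters of 'snap': 'anps'
Sorted letters of 'lease': 'aeels'
They do not match.

No


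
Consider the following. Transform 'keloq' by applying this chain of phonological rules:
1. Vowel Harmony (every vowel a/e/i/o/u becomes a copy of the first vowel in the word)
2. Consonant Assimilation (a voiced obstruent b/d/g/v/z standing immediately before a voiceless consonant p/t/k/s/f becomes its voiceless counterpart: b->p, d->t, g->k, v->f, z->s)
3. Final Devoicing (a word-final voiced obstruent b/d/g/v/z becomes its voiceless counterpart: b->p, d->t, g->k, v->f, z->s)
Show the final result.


Starting form: 'keloq'
Rule 1: Vowel Harmony: all vowels become 'e' (matching first vowel). 'keloq' -> 'keleq'
Rule 2: Consonant Assimilation: no voiced obstruent (b/d/g/v/z) stands immediately before a voiceless consonant (p/t/k/s/f). No change.
Rule 3: Final Devoicing: final consonant 'q' is not one of the voiced obstruents b/d/g/v/z. No change.
Final form: 'keleq'

keleq


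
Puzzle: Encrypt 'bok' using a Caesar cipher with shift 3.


Shift each letter by 3: b -> e, o -> r, k -> n. Result: 'ern'.

ern


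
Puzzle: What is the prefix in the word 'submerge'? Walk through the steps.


The word 'submerge' = 'sub' (prefix) + 'merge' (root). The prefix is 'sub'.

sub


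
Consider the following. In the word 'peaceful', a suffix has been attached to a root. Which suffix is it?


The word 'peaceful' = 'peace' (root) + '-ful' (suffix). The suffix is '-ful'.

ful


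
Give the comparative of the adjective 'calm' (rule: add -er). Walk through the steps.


Apply comparative formation (add -er): 'calm' -> 'calmer'.

calmer


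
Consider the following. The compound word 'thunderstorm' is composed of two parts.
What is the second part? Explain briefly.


Split 'thunderstorm' into 'thunder' + 'storm'. The second part is 'storm'.

storm


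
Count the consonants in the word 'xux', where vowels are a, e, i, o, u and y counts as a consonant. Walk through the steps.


Consonants in 'xux': x, x = 2 consonants.

2


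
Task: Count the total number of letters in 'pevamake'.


Spell out 'pevamake' and number each letter: p(1), e(2), v(3), a(4), m(5), a(6), k(7), e(8). Total: 8 letters.

8


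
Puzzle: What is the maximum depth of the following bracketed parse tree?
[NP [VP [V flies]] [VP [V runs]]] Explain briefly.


Count bracket nesting levels:
'[' at pos 0: depth = 1
'[' at pos 4: depth = 2
'[' at pos 8: depth = 3
'[' at pos 19: depth = 2
'[' at pos 23: depth = 3
Maximum depth reached: 3

3


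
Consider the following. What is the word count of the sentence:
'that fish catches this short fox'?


Split into words: that | fish | catches | this | short | fox = 6 words.

6


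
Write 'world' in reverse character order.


Reverse 'world' character by character: 'dlrow'.

dlrow


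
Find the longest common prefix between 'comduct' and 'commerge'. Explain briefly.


Compare from the start: 3 characters match: 'com'. Mismatch at position 4: 'd' vs 'm'.

com


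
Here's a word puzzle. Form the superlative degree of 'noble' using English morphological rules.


Apply superlative formation (ends in e: add -st): 'noble' -> 'noblest'.

noblest


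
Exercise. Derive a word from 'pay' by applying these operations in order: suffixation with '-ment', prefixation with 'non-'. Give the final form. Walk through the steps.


Step 1: Add suffix '-ment' to 'pay' = 'payment'
Step 2: Add prefix 'non-' to 'payment' = 'nonpayment'

nonpayment


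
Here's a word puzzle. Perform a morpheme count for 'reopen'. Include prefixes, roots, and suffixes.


Decomposition: re- (prefix) + open (root) = 2 morpheme(s)

2 morphemes


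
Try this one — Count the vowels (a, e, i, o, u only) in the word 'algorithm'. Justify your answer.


Vowels in 'algorithm': a, o, i = 3 vowels.

3


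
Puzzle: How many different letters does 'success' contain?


Unique letters in 'success': {c, e, s, u} = 4 distinct letters.

4


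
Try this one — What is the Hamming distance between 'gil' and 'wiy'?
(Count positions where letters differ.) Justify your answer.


Alignment:
Position 1: 'g' vs 'w' = DIFFER
Position 2: 'i' vs 'i' = match
Position 3: 'l' vs 'y' = DIFFER
Total differences: 2

2


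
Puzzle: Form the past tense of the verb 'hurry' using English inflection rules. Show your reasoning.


Apply rule: Change -y to -ied. 'hurry' becomes 'hurried'.

hurried


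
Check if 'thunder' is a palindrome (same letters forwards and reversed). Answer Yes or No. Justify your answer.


Forward: 'thunder'
Reversed: 'rednuht'
They differ.

No


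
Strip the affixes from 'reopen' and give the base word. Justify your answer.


Remove prefix 're' from 'reopen' to get root 'open'.

open


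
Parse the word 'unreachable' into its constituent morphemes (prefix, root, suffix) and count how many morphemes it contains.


Step 1: Identify prefix: 'un' (meaning: not/reverse)
Step 2: Identify root: 'reach'
Step 3: Identify suffix(es): 'able'
Decomposition: un- (prefix: not/reverse) + reach (root) + -able (suffix: capable of)
Total morphemes: 3

3 morphemes (un- (prefix: not/reverse) + reach (root) + -able (suffix: capable of))


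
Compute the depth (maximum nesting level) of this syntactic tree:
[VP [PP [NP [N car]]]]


Count bracket nesting levels:
'[' at pos 0: depth = 1
'[' at pos 4: depth = 2
'[' at pos 8: depth = 3
'[' at pos 12: depth = 4
Maximum depth reached: 4

4


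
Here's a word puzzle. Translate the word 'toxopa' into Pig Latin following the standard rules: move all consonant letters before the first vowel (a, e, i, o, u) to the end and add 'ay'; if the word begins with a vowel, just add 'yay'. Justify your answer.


'toxopa': move consonant cluster 't' to end and add 'ay': 'oxopatay'.

oxopatay


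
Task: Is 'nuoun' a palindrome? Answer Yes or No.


Forward: 'nuoun'
Reversed: 'nuoun'
They are identical.

Yes


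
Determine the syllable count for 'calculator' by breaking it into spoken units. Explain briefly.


Break 'calculator' into syllables: cal-cu-la-tor -> cal | cu | la | tor = 4 syllables

4 syllables


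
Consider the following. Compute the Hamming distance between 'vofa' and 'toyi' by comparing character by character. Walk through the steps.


Alignment:
Position 1: 'v' vs 't' = DIFFER
Position 2: 'o' vs 'o' = match
Position 3: 'f' vs 'y' = DIFFER
Position 4: 'a' vs 'i' = DIFFER
Total differences: 3

3


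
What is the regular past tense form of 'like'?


Apply rule: Add -d (word ends in -e). 'like' becomes 'liked'.

liked


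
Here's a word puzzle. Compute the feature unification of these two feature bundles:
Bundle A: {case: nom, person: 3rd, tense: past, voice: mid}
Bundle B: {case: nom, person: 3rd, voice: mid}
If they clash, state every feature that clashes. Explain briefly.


Compare features:
case: A=nom vs B=nom -> unified: nom
person: A=3rd vs B=3rd -> unified: 3rd
tense: A=past vs B=_ -> unified: past
voice: A=mid vs B=mid -> unified: mid
No clashes found.

Unified: {case: nom, person: 3rd, tense: past, voice: mid}


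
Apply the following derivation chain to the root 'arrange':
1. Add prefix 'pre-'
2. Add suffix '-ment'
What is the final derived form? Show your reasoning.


Step 1: Add prefix 'pre-' to 'arrange' = 'prearrange'
Step 2: Add suffix '-ment' to 'prearrange' = 'prearrangement'

prearrangement


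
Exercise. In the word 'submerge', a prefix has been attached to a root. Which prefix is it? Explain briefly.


The word 'submerge' = 'sub' (prefix) + 'merge' (root). The prefix is 'sub'.

sub


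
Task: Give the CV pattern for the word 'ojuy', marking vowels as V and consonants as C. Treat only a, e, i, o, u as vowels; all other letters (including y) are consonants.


Letter mapping: o = V, j = C, u = V, y = C.

VCVC


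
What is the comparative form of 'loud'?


Apply comparative formation (add -er): 'loud' -> 'louder'.

louder


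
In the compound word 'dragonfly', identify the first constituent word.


Split 'dragonfly' into 'dragon' + 'fly'. The first part is 'dragon'.

dragon


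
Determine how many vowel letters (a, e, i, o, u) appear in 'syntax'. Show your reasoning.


Vowels in 'syntax': a = 1 vowels.

1


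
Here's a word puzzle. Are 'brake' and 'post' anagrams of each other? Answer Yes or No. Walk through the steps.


Sorted letters of 'brake': 'abekr'
Sorted letters of 'post': 'opst'
They do not match.

No


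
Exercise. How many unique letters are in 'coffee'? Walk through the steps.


Unique letters in 'coffee': {c, e, f, o} = 4 distinct letters.

4


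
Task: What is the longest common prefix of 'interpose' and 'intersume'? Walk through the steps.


Compare from the start: 5 characters match: 'inter'. Mismatch at position 6: 'p' vs 's'.

inter


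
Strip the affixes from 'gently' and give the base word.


Remove suffix '-ly' from 'gently' to get root 'gentle'.

gentle


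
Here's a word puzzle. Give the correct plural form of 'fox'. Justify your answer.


Apply rule: Add -es (sibilant/fricative ending). 'fox' becomes 'foxes'.

foxes


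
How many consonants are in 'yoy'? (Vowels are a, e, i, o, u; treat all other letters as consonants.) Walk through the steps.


Consonants in 'yoy': y, y = 2 consonants.

2


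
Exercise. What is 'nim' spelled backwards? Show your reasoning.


Reverse 'nim' character by character: 'min'.

min


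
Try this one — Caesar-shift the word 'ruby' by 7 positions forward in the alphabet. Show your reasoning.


Shift each letter by 7: r -> y, u -> b, b -> i, y -> f. Result: 'ybif'.

ybif


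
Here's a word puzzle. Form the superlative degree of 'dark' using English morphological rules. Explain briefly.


Apply superlative formation (add -est): 'dark' -> 'darkest'.

darkest


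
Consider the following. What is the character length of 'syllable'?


Spell out 'syllable' and number each letter: s(1), y(2), l(3), l(4), a(5), b(6), l(7), e(8). Total: 8 letters.

8


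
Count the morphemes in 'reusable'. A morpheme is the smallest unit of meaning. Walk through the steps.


Decomposition: re- (prefix) + use (root) + -able (suffix) = 3 morpheme(s)

3 morphemes


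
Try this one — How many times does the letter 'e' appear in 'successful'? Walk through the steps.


Letter 'e' in 'successful': found at position(s) 5 = 1 occurrence(s).

1


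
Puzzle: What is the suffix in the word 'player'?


The word 'player' = 'play' (root) + '-er' (suffix). The suffix is '-er'.

er


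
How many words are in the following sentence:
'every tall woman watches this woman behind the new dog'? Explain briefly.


Split into words: every | tall | woman | watches | this | woman | behind | the | new | dog = 10 words.

10


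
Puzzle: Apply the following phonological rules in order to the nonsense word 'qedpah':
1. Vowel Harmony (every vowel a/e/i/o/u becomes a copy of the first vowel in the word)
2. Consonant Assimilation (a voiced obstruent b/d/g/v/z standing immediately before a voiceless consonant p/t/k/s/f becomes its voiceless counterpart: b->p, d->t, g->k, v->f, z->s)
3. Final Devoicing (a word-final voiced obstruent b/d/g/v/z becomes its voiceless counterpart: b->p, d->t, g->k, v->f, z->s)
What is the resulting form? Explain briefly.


Starting form: 'qedpah'
Rule 1: Vowel Harmony: all vowels become 'e' (matching first vowel). 'qedpah' -> 'qedpeh'
Rule 2: Consonant Assimilation: voiced obstruent before voiceless consonant becomes voiceless ('dp' -> 'tp'). 'qedpeh' -> 'qetpeh'
Rule 3: Final Devoicing: final consonant 'h' is not one of the voiced obstruents b/d/g/v/z. No change.
Final form: 'qetpeh'

qetpeh


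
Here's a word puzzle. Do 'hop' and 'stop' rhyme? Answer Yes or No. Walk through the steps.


Rime (stressed vowel + following sounds) of 'hop': -op = /ɒp/
Rime of 'stop': -op = /ɒp/
/ɒp/ and /ɒp/ are the same ending sound, so the words rhyme.

Yes


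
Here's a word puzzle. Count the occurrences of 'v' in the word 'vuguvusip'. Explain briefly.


Letter 'v' in 'vuguvusip': found at position(s) 1, 5 = 2 occurrence(s).

2


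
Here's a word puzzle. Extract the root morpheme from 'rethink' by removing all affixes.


Remove prefix 're' from 'rethink' to get root 'think'.

think


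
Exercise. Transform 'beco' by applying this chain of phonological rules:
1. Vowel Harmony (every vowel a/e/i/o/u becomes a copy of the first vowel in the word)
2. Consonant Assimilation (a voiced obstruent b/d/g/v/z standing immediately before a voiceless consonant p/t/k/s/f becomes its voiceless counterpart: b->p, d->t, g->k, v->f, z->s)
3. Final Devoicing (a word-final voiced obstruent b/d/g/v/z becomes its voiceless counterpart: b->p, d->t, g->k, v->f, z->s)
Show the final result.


Starting form: 'beco'
Rule 1: Vowel Harmony: all vowels become 'e' (matching first vowel). 'beco' -> 'bece'
Rule 2: Consonant Assimilation: no voiced obstruent (b/d/g/v/z) stands immediately before a voiceless consonant (p/t/k/s/f). No change.
Rule 3: Final Devoicing: the word ends in the vowel 'e', not a consonant. No change.
Final form: 'bece'

bece


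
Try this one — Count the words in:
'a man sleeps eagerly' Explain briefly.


Split into words: a | man | sleeps | eagerly = 4 words.

4


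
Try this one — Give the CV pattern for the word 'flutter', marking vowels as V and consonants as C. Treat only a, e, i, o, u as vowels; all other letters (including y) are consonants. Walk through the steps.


Letter mapping: f = C, l = C, u = V, t = C, t = C, e = V, r = C.

CCVCCVC


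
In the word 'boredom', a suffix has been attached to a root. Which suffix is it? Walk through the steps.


The word 'boredom' = 'bore' (root) + '-dom' (suffix). The suffix is '-dom'.

dom


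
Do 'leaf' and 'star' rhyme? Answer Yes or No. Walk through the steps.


Rime (stressed vowel + following sounds) of 'leaf': -eaf = /iːf/
Rime of 'star': -ar = /ɑːr/
/iːf/ and /ɑːr/ are different ending sounds, so the words do not rhyme.

No
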